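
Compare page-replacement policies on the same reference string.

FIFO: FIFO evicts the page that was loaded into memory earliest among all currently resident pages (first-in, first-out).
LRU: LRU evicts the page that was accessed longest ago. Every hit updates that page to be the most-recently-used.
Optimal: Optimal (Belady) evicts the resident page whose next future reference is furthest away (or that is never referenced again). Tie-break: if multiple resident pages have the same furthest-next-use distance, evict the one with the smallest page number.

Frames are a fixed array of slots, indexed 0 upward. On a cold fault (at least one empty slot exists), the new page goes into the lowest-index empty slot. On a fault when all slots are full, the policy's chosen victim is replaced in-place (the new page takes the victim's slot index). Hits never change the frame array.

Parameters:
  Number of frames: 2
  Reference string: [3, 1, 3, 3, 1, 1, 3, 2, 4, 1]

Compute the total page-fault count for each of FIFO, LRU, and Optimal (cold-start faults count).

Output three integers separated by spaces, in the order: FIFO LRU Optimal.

--- FIFO ---
  step 0: ref 3 -> FAULT, frames=[3,-] (faults so far: 1)
  step 1: ref 1 -> FAULT, frames=[3,1] (faults so far: 2)
  step 2: ref 3 -> HIT, frames=[3,1] (faults so far: 2)
  step 3: ref 3 -> HIT, frames=[3,1] (faults so far: 2)
  step 4: ref 1 -> HIT, frames=[3,1] (faults so far: 2)
  step 5: ref 1 -> HIT, frames=[3,1] (faults so far: 2)
  step 6: ref 3 -> HIT, frames=[3,1] (faults so far: 2)
  step 7: ref 2 -> FAULT, evict 3, frames=[2,1] (faults so far: 3)
  step 8: ref 4 -> FAULT, evict 1, frames=[2,4] (faults so far: 4)
  step 9: ref 1 -> FAULT, evict 2, frames=[1,4] (faults so far: 5)
  FIFO total faults: 5
--- LRU ---
  step 0: ref 3 -> FAULT, frames=[3,-] (faults so far: 1)
  step 1: ref 1 -> FAULT, frames=[3,1] (faults so far: 2)
  step 2: ref 3 -> HIT, frames=[3,1] (faults so far: 2)
  step 3: ref 3 -> HIT, frames=[3,1] (faults so far: 2)
  step 4: ref 1 -> HIT, frames=[3,1] (faults so far: 2)
  step 5: ref 1 -> HIT, frames=[3,1] (faults so far: 2)
  step 6: ref 3 -> HIT, frames=[3,1] (faults so far: 2)
  step 7: ref 2 -> FAULT, evict 1, frames=[3,2] (faults so far: 3)
  step 8: ref 4 -> FAULT, evict 3, frames=[4,2] (faults so far: 4)
  step 9: ref 1 -> FAULT, evict 2, frames=[4,1] (faults so far: 5)
  LRU total faults: 5
--- Optimal ---
  step 0: ref 3 -> FAULT, frames=[3,-] (faults so far: 1)
  step 1: ref 1 -> FAULT, frames=[3,1] (faults so far: 2)
  step 2: ref 3 -> HIT, frames=[3,1] (faults so far: 2)
  step 3: ref 3 -> HIT, frames=[3,1] (faults so far: 2)
  step 4: ref 1 -> HIT, frames=[3,1] (faults so far: 2)
  step 5: ref 1 -> HIT, frames=[3,1] (faults so far: 2)
  step 6: ref 3 -> HIT, frames=[3,1] (faults so far: 2)
  step 7: ref 2 -> FAULT, evict 3, frames=[2,1] (faults so far: 3)
  step 8: ref 4 -> FAULT, evict 2, frames=[4,1] (faults so far: 4)
  step 9: ref 1 -> HIT, frames=[4,1] (faults so far: 4)
  Optimal total faults: 4

Answer: 5 5 4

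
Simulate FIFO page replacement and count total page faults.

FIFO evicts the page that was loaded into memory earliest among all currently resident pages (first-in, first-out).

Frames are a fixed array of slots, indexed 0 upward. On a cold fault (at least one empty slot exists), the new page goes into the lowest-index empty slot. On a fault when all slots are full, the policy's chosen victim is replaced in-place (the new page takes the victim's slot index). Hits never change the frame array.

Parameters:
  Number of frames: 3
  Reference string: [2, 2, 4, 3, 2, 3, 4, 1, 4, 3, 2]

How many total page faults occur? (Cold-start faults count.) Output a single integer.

Answer: 5

Derivation:
Step 0: ref 2 → FAULT, frames=[2,-,-]
Step 1: ref 2 → HIT, frames=[2,-,-]
Step 2: ref 4 → FAULT, frames=[2,4,-]
Step 3: ref 3 → FAULT, frames=[2,4,3]
Step 4: ref 2 → HIT, frames=[2,4,3]
Step 5: ref 3 → HIT, frames=[2,4,3]
Step 6: ref 4 → HIT, frames=[2,4,3]
Step 7: ref 1 → FAULT (evict 2), frames=[1,4,3]
Step 8: ref 4 → HIT, frames=[1,4,3]
Step 9: ref 3 → HIT, frames=[1,4,3]
Step 10: ref 2 → FAULT (evict 4), frames=[1,2,3]
Total faults: 5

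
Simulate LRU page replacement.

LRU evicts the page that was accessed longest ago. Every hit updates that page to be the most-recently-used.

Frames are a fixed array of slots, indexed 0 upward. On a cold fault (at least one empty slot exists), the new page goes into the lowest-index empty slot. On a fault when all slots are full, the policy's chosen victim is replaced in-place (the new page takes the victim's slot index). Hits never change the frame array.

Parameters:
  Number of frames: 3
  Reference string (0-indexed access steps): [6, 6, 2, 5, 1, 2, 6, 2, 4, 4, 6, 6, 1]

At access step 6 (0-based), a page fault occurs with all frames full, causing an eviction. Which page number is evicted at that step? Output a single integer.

Answer: 5

Derivation:
Step 0: ref 6 -> FAULT, frames=[6,-,-]
Step 1: ref 6 -> HIT, frames=[6,-,-]
Step 2: ref 2 -> FAULT, frames=[6,2,-]
Step 3: ref 5 -> FAULT, frames=[6,2,5]
Step 4: ref 1 -> FAULT, evict 6, frames=[1,2,5]
Step 5: ref 2 -> HIT, frames=[1,2,5]
Step 6: ref 6 -> FAULT, evict 5, frames=[1,2,6]
At step 6: evicted page 5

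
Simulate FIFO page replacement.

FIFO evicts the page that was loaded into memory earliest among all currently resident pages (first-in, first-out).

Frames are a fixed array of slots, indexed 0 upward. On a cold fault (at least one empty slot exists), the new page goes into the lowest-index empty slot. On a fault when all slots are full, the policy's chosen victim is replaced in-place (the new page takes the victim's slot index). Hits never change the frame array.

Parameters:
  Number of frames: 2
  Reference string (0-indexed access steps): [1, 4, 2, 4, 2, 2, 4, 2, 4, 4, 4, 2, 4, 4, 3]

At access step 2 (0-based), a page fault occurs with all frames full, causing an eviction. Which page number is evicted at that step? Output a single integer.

Step 0: ref 1 -> FAULT, frames=[1,-]
Step 1: ref 4 -> FAULT, frames=[1,4]
Step 2: ref 2 -> FAULT, evict 1, frames=[2,4]
At step 2: evicted page 1

Answer: 1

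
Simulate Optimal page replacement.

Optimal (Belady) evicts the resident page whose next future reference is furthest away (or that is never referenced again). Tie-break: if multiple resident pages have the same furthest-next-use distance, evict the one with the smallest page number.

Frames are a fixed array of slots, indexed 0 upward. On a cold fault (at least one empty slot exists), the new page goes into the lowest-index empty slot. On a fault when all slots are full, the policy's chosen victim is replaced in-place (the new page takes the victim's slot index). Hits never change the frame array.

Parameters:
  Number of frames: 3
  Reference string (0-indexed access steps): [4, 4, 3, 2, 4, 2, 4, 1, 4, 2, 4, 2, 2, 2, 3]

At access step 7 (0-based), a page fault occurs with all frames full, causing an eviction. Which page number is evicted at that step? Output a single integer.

Answer: 3

Derivation:
Step 0: ref 4 -> FAULT, frames=[4,-,-]
Step 1: ref 4 -> HIT, frames=[4,-,-]
Step 2: ref 3 -> FAULT, frames=[4,3,-]
Step 3: ref 2 -> FAULT, frames=[4,3,2]
Step 4: ref 4 -> HIT, frames=[4,3,2]
Step 5: ref 2 -> HIT, frames=[4,3,2]
Step 6: ref 4 -> HIT, frames=[4,3,2]
Step 7: ref 1 -> FAULT, evict 3, frames=[4,1,2]
At step 7: evicted page 3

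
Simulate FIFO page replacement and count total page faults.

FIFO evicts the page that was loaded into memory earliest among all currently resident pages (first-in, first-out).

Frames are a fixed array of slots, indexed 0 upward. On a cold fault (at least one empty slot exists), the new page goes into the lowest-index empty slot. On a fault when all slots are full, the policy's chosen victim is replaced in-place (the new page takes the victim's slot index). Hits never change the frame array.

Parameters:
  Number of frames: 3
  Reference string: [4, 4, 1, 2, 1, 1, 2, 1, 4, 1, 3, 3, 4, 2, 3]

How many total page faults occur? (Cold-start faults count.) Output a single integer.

Answer: 5

Derivation:
Step 0: ref 4 → FAULT, frames=[4,-,-]
Step 1: ref 4 → HIT, frames=[4,-,-]
Step 2: ref 1 → FAULT, frames=[4,1,-]
Step 3: ref 2 → FAULT, frames=[4,1,2]
Step 4: ref 1 → HIT, frames=[4,1,2]
Step 5: ref 1 → HIT, frames=[4,1,2]
Step 6: ref 2 → HIT, frames=[4,1,2]
Step 7: ref 1 → HIT, frames=[4,1,2]
Step 8: ref 4 → HIT, frames=[4,1,2]
Step 9: ref 1 → HIT, frames=[4,1,2]
Step 10: ref 3 → FAULT (evict 4), frames=[3,1,2]
Step 11: ref 3 → HIT, frames=[3,1,2]
Step 12: ref 4 → FAULT (evict 1), frames=[3,4,2]
Step 13: ref 2 → HIT, frames=[3,4,2]
Step 14: ref 3 → HIT, frames=[3,4,2]
Total faults: 5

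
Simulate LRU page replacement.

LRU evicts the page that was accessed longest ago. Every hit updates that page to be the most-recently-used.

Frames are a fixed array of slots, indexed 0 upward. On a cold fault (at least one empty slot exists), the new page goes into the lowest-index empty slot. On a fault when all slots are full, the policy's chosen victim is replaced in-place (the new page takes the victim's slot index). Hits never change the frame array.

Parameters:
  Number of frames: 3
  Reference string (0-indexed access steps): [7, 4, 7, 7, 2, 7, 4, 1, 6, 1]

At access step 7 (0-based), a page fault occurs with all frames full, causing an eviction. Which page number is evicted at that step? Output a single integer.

Answer: 2

Derivation:
Step 0: ref 7 -> FAULT, frames=[7,-,-]
Step 1: ref 4 -> FAULT, frames=[7,4,-]
Step 2: ref 7 -> HIT, frames=[7,4,-]
Step 3: ref 7 -> HIT, frames=[7,4,-]
Step 4: ref 2 -> FAULT, frames=[7,4,2]
Step 5: ref 7 -> HIT, frames=[7,4,2]
Step 6: ref 4 -> HIT, frames=[7,4,2]
Step 7: ref 1 -> FAULT, evict 2, frames=[7,4,1]
At step 7: evicted page 2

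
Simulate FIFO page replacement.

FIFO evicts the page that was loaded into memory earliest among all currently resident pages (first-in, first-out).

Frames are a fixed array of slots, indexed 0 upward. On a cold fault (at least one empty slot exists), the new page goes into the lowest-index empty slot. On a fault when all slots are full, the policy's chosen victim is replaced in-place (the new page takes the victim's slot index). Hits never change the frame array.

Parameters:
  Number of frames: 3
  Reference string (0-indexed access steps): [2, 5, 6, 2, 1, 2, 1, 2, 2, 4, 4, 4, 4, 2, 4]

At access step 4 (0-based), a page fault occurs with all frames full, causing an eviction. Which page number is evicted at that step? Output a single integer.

Answer: 2

Derivation:
Step 0: ref 2 -> FAULT, frames=[2,-,-]
Step 1: ref 5 -> FAULT, frames=[2,5,-]
Step 2: ref 6 -> FAULT, frames=[2,5,6]
Step 3: ref 2 -> HIT, frames=[2,5,6]
Step 4: ref 1 -> FAULT, evict 2, frames=[1,5,6]
At step 4: evicted page 2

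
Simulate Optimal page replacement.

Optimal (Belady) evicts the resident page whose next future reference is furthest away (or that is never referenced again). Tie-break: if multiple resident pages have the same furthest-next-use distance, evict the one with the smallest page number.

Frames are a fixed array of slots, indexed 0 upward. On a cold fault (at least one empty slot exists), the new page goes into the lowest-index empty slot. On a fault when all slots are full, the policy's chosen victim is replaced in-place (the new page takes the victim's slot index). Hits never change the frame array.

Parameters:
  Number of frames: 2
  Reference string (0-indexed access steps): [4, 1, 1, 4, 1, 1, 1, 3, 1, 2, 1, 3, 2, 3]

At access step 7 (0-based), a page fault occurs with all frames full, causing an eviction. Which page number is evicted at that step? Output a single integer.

Answer: 4

Derivation:
Step 0: ref 4 -> FAULT, frames=[4,-]
Step 1: ref 1 -> FAULT, frames=[4,1]
Step 2: ref 1 -> HIT, frames=[4,1]
Step 3: ref 4 -> HIT, frames=[4,1]
Step 4: ref 1 -> HIT, frames=[4,1]
Step 5: ref 1 -> HIT, frames=[4,1]
Step 6: ref 1 -> HIT, frames=[4,1]
Step 7: ref 3 -> FAULT, evict 4, frames=[3,1]
At step 7: evicted page 4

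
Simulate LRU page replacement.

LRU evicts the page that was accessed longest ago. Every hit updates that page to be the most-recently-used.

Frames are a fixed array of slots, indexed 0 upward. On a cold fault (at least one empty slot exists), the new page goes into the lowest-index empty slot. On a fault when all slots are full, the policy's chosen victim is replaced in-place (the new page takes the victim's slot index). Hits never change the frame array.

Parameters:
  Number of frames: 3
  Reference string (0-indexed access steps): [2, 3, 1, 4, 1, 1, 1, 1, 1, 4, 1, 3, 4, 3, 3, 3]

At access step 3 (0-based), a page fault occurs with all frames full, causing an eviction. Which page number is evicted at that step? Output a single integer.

Answer: 2

Derivation:
Step 0: ref 2 -> FAULT, frames=[2,-,-]
Step 1: ref 3 -> FAULT, frames=[2,3,-]
Step 2: ref 1 -> FAULT, frames=[2,3,1]
Step 3: ref 4 -> FAULT, evict 2, frames=[4,3,1]
At step 3: evicted page 2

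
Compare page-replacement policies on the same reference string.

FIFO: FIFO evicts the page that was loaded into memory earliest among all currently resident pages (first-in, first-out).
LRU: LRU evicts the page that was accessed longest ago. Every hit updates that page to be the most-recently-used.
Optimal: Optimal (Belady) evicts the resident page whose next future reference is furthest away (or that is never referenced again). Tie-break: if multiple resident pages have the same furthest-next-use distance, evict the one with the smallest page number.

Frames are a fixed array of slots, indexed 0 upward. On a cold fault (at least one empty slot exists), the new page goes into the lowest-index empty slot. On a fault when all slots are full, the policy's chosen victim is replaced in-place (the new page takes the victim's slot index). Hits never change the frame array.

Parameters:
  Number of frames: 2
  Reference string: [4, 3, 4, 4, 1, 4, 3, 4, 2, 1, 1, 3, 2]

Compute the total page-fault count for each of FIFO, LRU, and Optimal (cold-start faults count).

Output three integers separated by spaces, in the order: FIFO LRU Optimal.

--- FIFO ---
  step 0: ref 4 -> FAULT, frames=[4,-] (faults so far: 1)
  step 1: ref 3 -> FAULT, frames=[4,3] (faults so far: 2)
  step 2: ref 4 -> HIT, frames=[4,3] (faults so far: 2)
  step 3: ref 4 -> HIT, frames=[4,3] (faults so far: 2)
  step 4: ref 1 -> FAULT, evict 4, frames=[1,3] (faults so far: 3)
  step 5: ref 4 -> FAULT, evict 3, frames=[1,4] (faults so far: 4)
  step 6: ref 3 -> FAULT, evict 1, frames=[3,4] (faults so far: 5)
  step 7: ref 4 -> HIT, frames=[3,4] (faults so far: 5)
  step 8: ref 2 -> FAULT, evict 4, frames=[3,2] (faults so far: 6)
  step 9: ref 1 -> FAULT, evict 3, frames=[1,2] (faults so far: 7)
  step 10: ref 1 -> HIT, frames=[1,2] (faults so far: 7)
  step 11: ref 3 -> FAULT, evict 2, frames=[1,3] (faults so far: 8)
  step 12: ref 2 -> FAULT, evict 1, frames=[2,3] (faults so far: 9)
  FIFO total faults: 9
--- LRU ---
  step 0: ref 4 -> FAULT, frames=[4,-] (faults so far: 1)
  step 1: ref 3 -> FAULT, frames=[4,3] (faults so far: 2)
  step 2: ref 4 -> HIT, frames=[4,3] (faults so far: 2)
  step 3: ref 4 -> HIT, frames=[4,3] (faults so far: 2)
  step 4: ref 1 -> FAULT, evict 3, frames=[4,1] (faults so far: 3)
  step 5: ref 4 -> HIT, frames=[4,1] (faults so far: 3)
  step 6: ref 3 -> FAULT, evict 1, frames=[4,3] (faults so far: 4)
  step 7: ref 4 -> HIT, frames=[4,3] (faults so far: 4)
  step 8: ref 2 -> FAULT, evict 3, frames=[4,2] (faults so far: 5)
  step 9: ref 1 -> FAULT, evict 4, frames=[1,2] (faults so far: 6)
  step 10: ref 1 -> HIT, frames=[1,2] (faults so far: 6)
  step 11: ref 3 -> FAULT, evict 2, frames=[1,3] (faults so far: 7)
  step 12: ref 2 -> FAULT, evict 1, frames=[2,3] (faults so far: 8)
  LRU total faults: 8
--- Optimal ---
  step 0: ref 4 -> FAULT, frames=[4,-] (faults so far: 1)
  step 1: ref 3 -> FAULT, frames=[4,3] (faults so far: 2)
  step 2: ref 4 -> HIT, frames=[4,3] (faults so far: 2)
  step 3: ref 4 -> HIT, frames=[4,3] (faults so far: 2)
  step 4: ref 1 -> FAULT, evict 3, frames=[4,1] (faults so far: 3)
  step 5: ref 4 -> HIT, frames=[4,1] (faults so far: 3)
  step 6: ref 3 -> FAULT, evict 1, frames=[4,3] (faults so far: 4)
  step 7: ref 4 -> HIT, frames=[4,3] (faults so far: 4)
  step 8: ref 2 -> FAULT, evict 4, frames=[2,3] (faults so far: 5)
  step 9: ref 1 -> FAULT, evict 2, frames=[1,3] (faults so far: 6)
  step 10: ref 1 -> HIT, frames=[1,3] (faults so far: 6)
  step 11: ref 3 -> HIT, frames=[1,3] (faults so far: 6)
  step 12: ref 2 -> FAULT, evict 1, frames=[2,3] (faults so far: 7)
  Optimal total faults: 7

Answer: 9 8 7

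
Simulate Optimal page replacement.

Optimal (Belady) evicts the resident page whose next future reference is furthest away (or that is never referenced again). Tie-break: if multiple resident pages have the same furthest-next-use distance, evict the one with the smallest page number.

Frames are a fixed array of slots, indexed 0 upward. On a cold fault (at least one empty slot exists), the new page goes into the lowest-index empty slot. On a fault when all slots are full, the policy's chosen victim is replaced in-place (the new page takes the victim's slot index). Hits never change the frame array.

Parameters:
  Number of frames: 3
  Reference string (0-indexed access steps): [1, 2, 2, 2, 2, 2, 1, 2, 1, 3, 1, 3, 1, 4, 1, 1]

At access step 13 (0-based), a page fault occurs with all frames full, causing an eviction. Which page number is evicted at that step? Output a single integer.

Step 0: ref 1 -> FAULT, frames=[1,-,-]
Step 1: ref 2 -> FAULT, frames=[1,2,-]
Step 2: ref 2 -> HIT, frames=[1,2,-]
Step 3: ref 2 -> HIT, frames=[1,2,-]
Step 4: ref 2 -> HIT, frames=[1,2,-]
Step 5: ref 2 -> HIT, frames=[1,2,-]
Step 6: ref 1 -> HIT, frames=[1,2,-]
Step 7: ref 2 -> HIT, frames=[1,2,-]
Step 8: ref 1 -> HIT, frames=[1,2,-]
Step 9: ref 3 -> FAULT, frames=[1,2,3]
Step 10: ref 1 -> HIT, frames=[1,2,3]
Step 11: ref 3 -> HIT, frames=[1,2,3]
Step 12: ref 1 -> HIT, frames=[1,2,3]
Step 13: ref 4 -> FAULT, evict 2, frames=[1,4,3]
At step 13: evicted page 2

Answer: 2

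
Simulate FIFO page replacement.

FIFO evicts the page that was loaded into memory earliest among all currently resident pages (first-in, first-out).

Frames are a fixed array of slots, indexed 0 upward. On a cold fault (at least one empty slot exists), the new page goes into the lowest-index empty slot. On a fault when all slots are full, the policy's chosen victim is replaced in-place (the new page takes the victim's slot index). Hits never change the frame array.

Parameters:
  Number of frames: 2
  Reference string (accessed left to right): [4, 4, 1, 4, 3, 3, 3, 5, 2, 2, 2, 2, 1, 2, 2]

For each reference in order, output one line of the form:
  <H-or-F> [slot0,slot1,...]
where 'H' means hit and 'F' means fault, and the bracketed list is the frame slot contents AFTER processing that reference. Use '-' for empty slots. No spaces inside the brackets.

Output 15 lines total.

F [4,-]
H [4,-]
F [4,1]
H [4,1]
F [3,1]
H [3,1]
H [3,1]
F [3,5]
F [2,5]
H [2,5]
H [2,5]
H [2,5]
F [2,1]
H [2,1]
H [2,1]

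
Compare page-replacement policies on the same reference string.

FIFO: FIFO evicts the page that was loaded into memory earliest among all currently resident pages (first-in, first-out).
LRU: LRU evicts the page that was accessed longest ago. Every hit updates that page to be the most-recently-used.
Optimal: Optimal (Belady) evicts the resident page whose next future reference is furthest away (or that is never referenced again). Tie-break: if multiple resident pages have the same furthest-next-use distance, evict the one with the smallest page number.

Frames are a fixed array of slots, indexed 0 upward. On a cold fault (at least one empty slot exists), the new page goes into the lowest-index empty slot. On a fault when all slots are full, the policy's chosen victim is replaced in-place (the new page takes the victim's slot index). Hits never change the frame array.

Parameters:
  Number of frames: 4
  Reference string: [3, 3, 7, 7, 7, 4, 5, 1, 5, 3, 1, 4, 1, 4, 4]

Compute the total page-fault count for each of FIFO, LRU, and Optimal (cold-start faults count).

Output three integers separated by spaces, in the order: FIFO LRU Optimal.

Answer: 6 6 5

Derivation:
--- FIFO ---
  step 0: ref 3 -> FAULT, frames=[3,-,-,-] (faults so far: 1)
  step 1: ref 3 -> HIT, frames=[3,-,-,-] (faults so far: 1)
  step 2: ref 7 -> FAULT, frames=[3,7,-,-] (faults so far: 2)
  step 3: ref 7 -> HIT, frames=[3,7,-,-] (faults so far: 2)
  step 4: ref 7 -> HIT, frames=[3,7,-,-] (faults so far: 2)
  step 5: ref 4 -> FAULT, frames=[3,7,4,-] (faults so far: 3)
  step 6: ref 5 -> FAULT, frames=[3,7,4,5] (faults so far: 4)
  step 7: ref 1 -> FAULT, evict 3, frames=[1,7,4,5] (faults so far: 5)
  step 8: ref 5 -> HIT, frames=[1,7,4,5] (faults so far: 5)
  step 9: ref 3 -> FAULT, evict 7, frames=[1,3,4,5] (faults so far: 6)
  step 10: ref 1 -> HIT, frames=[1,3,4,5] (faults so far: 6)
  step 11: ref 4 -> HIT, frames=[1,3,4,5] (faults so far: 6)
  step 12: ref 1 -> HIT, frames=[1,3,4,5] (faults so far: 6)
  step 13: ref 4 -> HIT, frames=[1,3,4,5] (faults so far: 6)
  step 14: ref 4 -> HIT, frames=[1,3,4,5] (faults so far: 6)
  FIFO total faults: 6
--- LRU ---
  step 0: ref 3 -> FAULT, frames=[3,-,-,-] (faults so far: 1)
  step 1: ref 3 -> HIT, frames=[3,-,-,-] (faults so far: 1)
  step 2: ref 7 -> FAULT, frames=[3,7,-,-] (faults so far: 2)
  step 3: ref 7 -> HIT, frames=[3,7,-,-] (faults so far: 2)
  step 4: ref 7 -> HIT, frames=[3,7,-,-] (faults so far: 2)
  step 5: ref 4 -> FAULT, frames=[3,7,4,-] (faults so far: 3)
  step 6: ref 5 -> FAULT, frames=[3,7,4,5] (faults so far: 4)
  step 7: ref 1 -> FAULT, evict 3, frames=[1,7,4,5] (faults so far: 5)
  step 8: ref 5 -> HIT, frames=[1,7,4,5] (faults so far: 5)
  step 9: ref 3 -> FAULT, evict 7, frames=[1,3,4,5] (faults so far: 6)
  step 10: ref 1 -> HIT, frames=[1,3,4,5] (faults so far: 6)
  step 11: ref 4 -> HIT, frames=[1,3,4,5] (faults so far: 6)
  step 12: ref 1 -> HIT, frames=[1,3,4,5] (faults so far: 6)
  step 13: ref 4 -> HIT, frames=[1,3,4,5] (faults so far: 6)
  step 14: ref 4 -> HIT, frames=[1,3,4,5] (faults so far: 6)
  LRU total faults: 6
--- Optimal ---
  step 0: ref 3 -> FAULT, frames=[3,-,-,-] (faults so far: 1)
  step 1: ref 3 -> HIT, frames=[3,-,-,-] (faults so far: 1)
  step 2: ref 7 -> FAULT, frames=[3,7,-,-] (faults so far: 2)
  step 3: ref 7 -> HIT, frames=[3,7,-,-] (faults so far: 2)
  step 4: ref 7 -> HIT, frames=[3,7,-,-] (faults so far: 2)
  step 5: ref 4 -> FAULT, frames=[3,7,4,-] (faults so far: 3)
  step 6: ref 5 -> FAULT, frames=[3,7,4,5] (faults so far: 4)
  step 7: ref 1 -> FAULT, evict 7, frames=[3,1,4,5] (faults so far: 5)
  step 8: ref 5 -> HIT, frames=[3,1,4,5] (faults so far: 5)
  step 9: ref 3 -> HIT, frames=[3,1,4,5] (faults so far: 5)
  step 10: ref 1 -> HIT, frames=[3,1,4,5] (faults so far: 5)
  step 11: ref 4 -> HIT, frames=[3,1,4,5] (faults so far: 5)
  step 12: ref 1 -> HIT, frames=[3,1,4,5] (faults so far: 5)
  step 13: ref 4 -> HIT, frames=[3,1,4,5] (faults so far: 5)
  step 14: ref 4 -> HIT, frames=[3,1,4,5] (faults so far: 5)
  Optimal total faults: 5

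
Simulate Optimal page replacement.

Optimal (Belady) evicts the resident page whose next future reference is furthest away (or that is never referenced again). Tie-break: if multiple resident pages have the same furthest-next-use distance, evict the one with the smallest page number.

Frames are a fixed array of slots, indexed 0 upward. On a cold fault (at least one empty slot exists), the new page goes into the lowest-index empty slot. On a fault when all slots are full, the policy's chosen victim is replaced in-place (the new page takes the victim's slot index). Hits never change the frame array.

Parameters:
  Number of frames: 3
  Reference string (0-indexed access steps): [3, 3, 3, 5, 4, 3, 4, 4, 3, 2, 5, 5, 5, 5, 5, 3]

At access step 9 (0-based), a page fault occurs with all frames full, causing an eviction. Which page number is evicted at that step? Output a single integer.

Step 0: ref 3 -> FAULT, frames=[3,-,-]
Step 1: ref 3 -> HIT, frames=[3,-,-]
Step 2: ref 3 -> HIT, frames=[3,-,-]
Step 3: ref 5 -> FAULT, frames=[3,5,-]
Step 4: ref 4 -> FAULT, frames=[3,5,4]
Step 5: ref 3 -> HIT, frames=[3,5,4]
Step 6: ref 4 -> HIT, frames=[3,5,4]
Step 7: ref 4 -> HIT, frames=[3,5,4]
Step 8: ref 3 -> HIT, frames=[3,5,4]
Step 9: ref 2 -> FAULT, evict 4, frames=[3,5,2]
At step 9: evicted page 4

Answer: 4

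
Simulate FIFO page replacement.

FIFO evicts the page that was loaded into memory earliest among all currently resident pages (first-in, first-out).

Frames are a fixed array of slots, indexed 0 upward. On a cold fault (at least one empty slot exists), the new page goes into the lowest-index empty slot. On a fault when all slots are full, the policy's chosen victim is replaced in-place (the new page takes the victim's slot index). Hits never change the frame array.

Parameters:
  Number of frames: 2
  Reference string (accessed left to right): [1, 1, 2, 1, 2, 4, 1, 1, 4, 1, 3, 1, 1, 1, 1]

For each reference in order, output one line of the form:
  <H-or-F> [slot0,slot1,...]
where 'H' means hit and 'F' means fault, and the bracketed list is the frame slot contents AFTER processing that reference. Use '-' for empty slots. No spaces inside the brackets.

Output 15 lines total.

F [1,-]
H [1,-]
F [1,2]
H [1,2]
H [1,2]
F [4,2]
F [4,1]
H [4,1]
H [4,1]
H [4,1]
F [3,1]
H [3,1]
H [3,1]
H [3,1]
H [3,1]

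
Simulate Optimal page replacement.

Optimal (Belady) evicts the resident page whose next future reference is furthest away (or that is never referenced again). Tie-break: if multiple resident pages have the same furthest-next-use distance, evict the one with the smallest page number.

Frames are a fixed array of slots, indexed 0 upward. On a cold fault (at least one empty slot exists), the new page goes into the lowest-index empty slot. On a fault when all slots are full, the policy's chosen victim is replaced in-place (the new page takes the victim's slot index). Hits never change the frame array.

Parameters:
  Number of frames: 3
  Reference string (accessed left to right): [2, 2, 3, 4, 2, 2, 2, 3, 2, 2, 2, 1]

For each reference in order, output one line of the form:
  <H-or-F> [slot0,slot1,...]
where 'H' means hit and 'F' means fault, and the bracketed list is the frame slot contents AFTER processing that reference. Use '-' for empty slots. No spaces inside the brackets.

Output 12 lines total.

F [2,-,-]
H [2,-,-]
F [2,3,-]
F [2,3,4]
H [2,3,4]
H [2,3,4]
H [2,3,4]
H [2,3,4]
H [2,3,4]
H [2,3,4]
H [2,3,4]
F [1,3,4]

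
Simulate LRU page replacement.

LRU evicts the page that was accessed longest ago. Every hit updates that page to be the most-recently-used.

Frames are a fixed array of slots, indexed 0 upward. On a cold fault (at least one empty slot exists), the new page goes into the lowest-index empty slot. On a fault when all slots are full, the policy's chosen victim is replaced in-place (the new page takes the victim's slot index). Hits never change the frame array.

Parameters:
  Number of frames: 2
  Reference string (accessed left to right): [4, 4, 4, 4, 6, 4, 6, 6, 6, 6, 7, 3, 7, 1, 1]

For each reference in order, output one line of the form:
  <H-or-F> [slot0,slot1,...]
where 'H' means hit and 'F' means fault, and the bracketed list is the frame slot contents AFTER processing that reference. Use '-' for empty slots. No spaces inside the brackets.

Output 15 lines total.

F [4,-]
H [4,-]
H [4,-]
H [4,-]
F [4,6]
H [4,6]
H [4,6]
H [4,6]
H [4,6]
H [4,6]
F [7,6]
F [7,3]
H [7,3]
F [7,1]
H [7,1]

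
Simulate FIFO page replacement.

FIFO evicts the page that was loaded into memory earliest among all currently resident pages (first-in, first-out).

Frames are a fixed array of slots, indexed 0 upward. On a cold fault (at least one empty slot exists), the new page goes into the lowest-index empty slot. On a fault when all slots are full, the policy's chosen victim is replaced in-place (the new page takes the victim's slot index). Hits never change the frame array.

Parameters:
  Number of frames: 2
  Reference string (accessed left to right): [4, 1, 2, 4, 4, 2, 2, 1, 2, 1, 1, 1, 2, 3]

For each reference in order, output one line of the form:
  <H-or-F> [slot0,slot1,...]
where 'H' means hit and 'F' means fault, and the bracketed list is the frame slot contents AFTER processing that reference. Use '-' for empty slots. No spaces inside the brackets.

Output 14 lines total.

F [4,-]
F [4,1]
F [2,1]
F [2,4]
H [2,4]
H [2,4]
H [2,4]
F [1,4]
F [1,2]
H [1,2]
H [1,2]
H [1,2]
H [1,2]
F [3,2]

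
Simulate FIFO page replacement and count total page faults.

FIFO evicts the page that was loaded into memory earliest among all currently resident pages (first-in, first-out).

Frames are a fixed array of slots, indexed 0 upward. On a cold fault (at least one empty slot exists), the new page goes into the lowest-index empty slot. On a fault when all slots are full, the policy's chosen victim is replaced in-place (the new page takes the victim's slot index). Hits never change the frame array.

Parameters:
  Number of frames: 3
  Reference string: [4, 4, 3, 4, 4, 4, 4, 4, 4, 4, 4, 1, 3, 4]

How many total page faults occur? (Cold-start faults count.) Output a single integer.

Step 0: ref 4 → FAULT, frames=[4,-,-]
Step 1: ref 4 → HIT, frames=[4,-,-]
Step 2: ref 3 → FAULT, frames=[4,3,-]
Step 3: ref 4 → HIT, frames=[4,3,-]
Step 4: ref 4 → HIT, frames=[4,3,-]
Step 5: ref 4 → HIT, frames=[4,3,-]
Step 6: ref 4 → HIT, frames=[4,3,-]
Step 7: ref 4 → HIT, frames=[4,3,-]
Step 8: ref 4 → HIT, frames=[4,3,-]
Step 9: ref 4 → HIT, frames=[4,3,-]
Step 10: ref 4 → HIT, frames=[4,3,-]
Step 11: ref 1 → FAULT, frames=[4,3,1]
Step 12: ref 3 → HIT, frames=[4,3,1]
Step 13: ref 4 → HIT, frames=[4,3,1]
Total faults: 3

Answer: 3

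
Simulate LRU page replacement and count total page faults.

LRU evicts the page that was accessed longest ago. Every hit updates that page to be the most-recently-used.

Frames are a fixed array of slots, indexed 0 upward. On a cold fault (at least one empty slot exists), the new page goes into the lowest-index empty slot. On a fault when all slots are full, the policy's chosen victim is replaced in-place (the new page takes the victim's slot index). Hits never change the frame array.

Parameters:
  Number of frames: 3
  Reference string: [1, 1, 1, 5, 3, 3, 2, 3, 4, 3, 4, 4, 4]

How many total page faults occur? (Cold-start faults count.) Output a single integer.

Answer: 5

Derivation:
Step 0: ref 1 → FAULT, frames=[1,-,-]
Step 1: ref 1 → HIT, frames=[1,-,-]
Step 2: ref 1 → HIT, frames=[1,-,-]
Step 3: ref 5 → FAULT, frames=[1,5,-]
Step 4: ref 3 → FAULT, frames=[1,5,3]
Step 5: ref 3 → HIT, frames=[1,5,3]
Step 6: ref 2 → FAULT (evict 1), frames=[2,5,3]
Step 7: ref 3 → HIT, frames=[2,5,3]
Step 8: ref 4 → FAULT (evict 5), frames=[2,4,3]
Step 9: ref 3 → HIT, frames=[2,4,3]
Step 10: ref 4 → HIT, frames=[2,4,3]
Step 11: ref 4 → HIT, frames=[2,4,3]
Step 12: ref 4 → HIT, frames=[2,4,3]
Total faults: 5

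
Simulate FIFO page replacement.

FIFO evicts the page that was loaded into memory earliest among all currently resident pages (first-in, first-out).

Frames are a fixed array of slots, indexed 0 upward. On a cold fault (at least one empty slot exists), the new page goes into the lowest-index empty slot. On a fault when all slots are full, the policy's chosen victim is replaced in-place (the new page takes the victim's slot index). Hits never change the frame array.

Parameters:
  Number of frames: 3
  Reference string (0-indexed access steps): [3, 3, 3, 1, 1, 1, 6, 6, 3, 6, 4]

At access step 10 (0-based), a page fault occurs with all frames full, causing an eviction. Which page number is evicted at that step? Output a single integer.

Step 0: ref 3 -> FAULT, frames=[3,-,-]
Step 1: ref 3 -> HIT, frames=[3,-,-]
Step 2: ref 3 -> HIT, frames=[3,-,-]
Step 3: ref 1 -> FAULT, frames=[3,1,-]
Step 4: ref 1 -> HIT, frames=[3,1,-]
Step 5: ref 1 -> HIT, frames=[3,1,-]
Step 6: ref 6 -> FAULT, frames=[3,1,6]
Step 7: ref 6 -> HIT, frames=[3,1,6]
Step 8: ref 3 -> HIT, frames=[3,1,6]
Step 9: ref 6 -> HIT, frames=[3,1,6]
Step 10: ref 4 -> FAULT, evict 3, frames=[4,1,6]
At step 10: evicted page 3

Answer: 3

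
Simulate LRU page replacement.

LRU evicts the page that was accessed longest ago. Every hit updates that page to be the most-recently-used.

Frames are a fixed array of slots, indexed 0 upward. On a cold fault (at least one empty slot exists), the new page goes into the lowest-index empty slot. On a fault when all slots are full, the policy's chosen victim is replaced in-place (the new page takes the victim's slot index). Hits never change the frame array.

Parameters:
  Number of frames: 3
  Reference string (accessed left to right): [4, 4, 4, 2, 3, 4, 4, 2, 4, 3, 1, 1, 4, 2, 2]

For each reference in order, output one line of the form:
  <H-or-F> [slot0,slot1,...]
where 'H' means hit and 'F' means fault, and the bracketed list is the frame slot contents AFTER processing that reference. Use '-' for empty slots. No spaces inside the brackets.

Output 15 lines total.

F [4,-,-]
H [4,-,-]
H [4,-,-]
F [4,2,-]
F [4,2,3]
H [4,2,3]
H [4,2,3]
H [4,2,3]
H [4,2,3]
H [4,2,3]
F [4,1,3]
H [4,1,3]
H [4,1,3]
F [4,1,2]
H [4,1,2]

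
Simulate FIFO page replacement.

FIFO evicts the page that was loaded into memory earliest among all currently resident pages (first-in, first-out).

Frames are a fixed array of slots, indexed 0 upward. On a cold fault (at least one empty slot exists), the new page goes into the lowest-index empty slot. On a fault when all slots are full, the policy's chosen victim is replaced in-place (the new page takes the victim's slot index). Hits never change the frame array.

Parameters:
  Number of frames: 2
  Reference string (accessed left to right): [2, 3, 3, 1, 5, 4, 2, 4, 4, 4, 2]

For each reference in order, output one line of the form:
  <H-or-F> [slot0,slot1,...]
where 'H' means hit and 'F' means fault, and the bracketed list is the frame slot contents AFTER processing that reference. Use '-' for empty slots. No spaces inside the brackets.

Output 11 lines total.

F [2,-]
F [2,3]
H [2,3]
F [1,3]
F [1,5]
F [4,5]
F [4,2]
H [4,2]
H [4,2]
H [4,2]
H [4,2]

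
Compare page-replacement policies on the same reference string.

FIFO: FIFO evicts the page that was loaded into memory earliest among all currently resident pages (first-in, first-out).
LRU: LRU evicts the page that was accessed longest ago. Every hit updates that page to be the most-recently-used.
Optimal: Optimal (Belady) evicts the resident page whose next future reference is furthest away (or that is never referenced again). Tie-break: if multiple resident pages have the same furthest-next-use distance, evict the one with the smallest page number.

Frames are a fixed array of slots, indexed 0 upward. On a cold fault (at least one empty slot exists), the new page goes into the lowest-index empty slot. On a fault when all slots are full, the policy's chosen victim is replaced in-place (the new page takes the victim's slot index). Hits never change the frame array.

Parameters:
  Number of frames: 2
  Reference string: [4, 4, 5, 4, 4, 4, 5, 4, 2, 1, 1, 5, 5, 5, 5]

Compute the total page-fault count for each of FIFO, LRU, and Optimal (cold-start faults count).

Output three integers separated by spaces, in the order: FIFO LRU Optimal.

--- FIFO ---
  step 0: ref 4 -> FAULT, frames=[4,-] (faults so far: 1)
  step 1: ref 4 -> HIT, frames=[4,-] (faults so far: 1)
  step 2: ref 5 -> FAULT, frames=[4,5] (faults so far: 2)
  step 3: ref 4 -> HIT, frames=[4,5] (faults so far: 2)
  step 4: ref 4 -> HIT, frames=[4,5] (faults so far: 2)
  step 5: ref 4 -> HIT, frames=[4,5] (faults so far: 2)
  step 6: ref 5 -> HIT, frames=[4,5] (faults so far: 2)
  step 7: ref 4 -> HIT, frames=[4,5] (faults so far: 2)
  step 8: ref 2 -> FAULT, evict 4, frames=[2,5] (faults so far: 3)
  step 9: ref 1 -> FAULT, evict 5, frames=[2,1] (faults so far: 4)
  step 10: ref 1 -> HIT, frames=[2,1] (faults so far: 4)
  step 11: ref 5 -> FAULT, evict 2, frames=[5,1] (faults so far: 5)
  step 12: ref 5 -> HIT, frames=[5,1] (faults so far: 5)
  step 13: ref 5 -> HIT, frames=[5,1] (faults so far: 5)
  step 14: ref 5 -> HIT, frames=[5,1] (faults so far: 5)
  FIFO total faults: 5
--- LRU ---
  step 0: ref 4 -> FAULT, frames=[4,-] (faults so far: 1)
  step 1: ref 4 -> HIT, frames=[4,-] (faults so far: 1)
  step 2: ref 5 -> FAULT, frames=[4,5] (faults so far: 2)
  step 3: ref 4 -> HIT, frames=[4,5] (faults so far: 2)
  step 4: ref 4 -> HIT, frames=[4,5] (faults so far: 2)
  step 5: ref 4 -> HIT, frames=[4,5] (faults so far: 2)
  step 6: ref 5 -> HIT, frames=[4,5] (faults so far: 2)
  step 7: ref 4 -> HIT, frames=[4,5] (faults so far: 2)
  step 8: ref 2 -> FAULT, evict 5, frames=[4,2] (faults so far: 3)
  step 9: ref 1 -> FAULT, evict 4, frames=[1,2] (faults so far: 4)
  step 10: ref 1 -> HIT, frames=[1,2] (faults so far: 4)
  step 11: ref 5 -> FAULT, evict 2, frames=[1,5] (faults so far: 5)
  step 12: ref 5 -> HIT, frames=[1,5] (faults so far: 5)
  step 13: ref 5 -> HIT, frames=[1,5] (faults so far: 5)
  step 14: ref 5 -> HIT, frames=[1,5] (faults so far: 5)
  LRU total faults: 5
--- Optimal ---
  step 0: ref 4 -> FAULT, frames=[4,-] (faults so far: 1)
  step 1: ref 4 -> HIT, frames=[4,-] (faults so far: 1)
  step 2: ref 5 -> FAULT, frames=[4,5] (faults so far: 2)
  step 3: ref 4 -> HIT, frames=[4,5] (faults so far: 2)
  step 4: ref 4 -> HIT, frames=[4,5] (faults so far: 2)
  step 5: ref 4 -> HIT, frames=[4,5] (faults so far: 2)
  step 6: ref 5 -> HIT, frames=[4,5] (faults so far: 2)
  step 7: ref 4 -> HIT, frames=[4,5] (faults so far: 2)
  step 8: ref 2 -> FAULT, evict 4, frames=[2,5] (faults so far: 3)
  step 9: ref 1 -> FAULT, evict 2, frames=[1,5] (faults so far: 4)
  step 10: ref 1 -> HIT, frames=[1,5] (faults so far: 4)
  step 11: ref 5 -> HIT, frames=[1,5] (faults so far: 4)
  step 12: ref 5 -> HIT, frames=[1,5] (faults so far: 4)
  step 13: ref 5 -> HIT, frames=[1,5] (faults so far: 4)
  step 14: ref 5 -> HIT, frames=[1,5] (faults so far: 4)
  Optimal total faults: 4

Answer: 5 5 4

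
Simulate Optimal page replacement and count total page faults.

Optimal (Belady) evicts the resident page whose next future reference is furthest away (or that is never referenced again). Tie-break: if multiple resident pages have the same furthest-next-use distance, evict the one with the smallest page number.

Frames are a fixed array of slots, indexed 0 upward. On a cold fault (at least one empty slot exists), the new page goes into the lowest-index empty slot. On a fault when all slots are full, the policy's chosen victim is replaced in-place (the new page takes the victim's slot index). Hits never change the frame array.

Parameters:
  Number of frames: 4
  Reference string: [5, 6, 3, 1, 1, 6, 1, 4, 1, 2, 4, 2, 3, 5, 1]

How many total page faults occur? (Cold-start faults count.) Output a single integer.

Answer: 7

Derivation:
Step 0: ref 5 → FAULT, frames=[5,-,-,-]
Step 1: ref 6 → FAULT, frames=[5,6,-,-]
Step 2: ref 3 → FAULT, frames=[5,6,3,-]
Step 3: ref 1 → FAULT, frames=[5,6,3,1]
Step 4: ref 1 → HIT, frames=[5,6,3,1]
Step 5: ref 6 → HIT, frames=[5,6,3,1]
Step 6: ref 1 → HIT, frames=[5,6,3,1]
Step 7: ref 4 → FAULT (evict 6), frames=[5,4,3,1]
Step 8: ref 1 → HIT, frames=[5,4,3,1]
Step 9: ref 2 → FAULT (evict 1), frames=[5,4,3,2]
Step 10: ref 4 → HIT, frames=[5,4,3,2]
Step 11: ref 2 → HIT, frames=[5,4,3,2]
Step 12: ref 3 → HIT, frames=[5,4,3,2]
Step 13: ref 5 → HIT, frames=[5,4,3,2]
Step 14: ref 1 → FAULT (evict 2), frames=[5,4,3,1]
Total faults: 7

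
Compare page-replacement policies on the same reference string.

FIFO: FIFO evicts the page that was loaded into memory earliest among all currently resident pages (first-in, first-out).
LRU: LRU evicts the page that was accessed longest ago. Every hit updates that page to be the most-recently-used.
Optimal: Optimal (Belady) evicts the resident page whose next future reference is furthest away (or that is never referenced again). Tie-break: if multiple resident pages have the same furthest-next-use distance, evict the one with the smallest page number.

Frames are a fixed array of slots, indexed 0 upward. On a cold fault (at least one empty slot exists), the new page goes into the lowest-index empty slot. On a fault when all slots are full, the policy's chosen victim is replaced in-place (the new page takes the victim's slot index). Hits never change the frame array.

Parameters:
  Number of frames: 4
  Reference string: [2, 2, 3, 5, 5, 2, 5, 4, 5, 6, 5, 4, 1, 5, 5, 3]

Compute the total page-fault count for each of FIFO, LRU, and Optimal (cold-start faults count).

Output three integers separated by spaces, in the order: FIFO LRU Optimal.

Answer: 7 7 6

Derivation:
--- FIFO ---
  step 0: ref 2 -> FAULT, frames=[2,-,-,-] (faults so far: 1)
  step 1: ref 2 -> HIT, frames=[2,-,-,-] (faults so far: 1)
  step 2: ref 3 -> FAULT, frames=[2,3,-,-] (faults so far: 2)
  step 3: ref 5 -> FAULT, frames=[2,3,5,-] (faults so far: 3)
  step 4: ref 5 -> HIT, frames=[2,3,5,-] (faults so far: 3)
  step 5: ref 2 -> HIT, frames=[2,3,5,-] (faults so far: 3)
  step 6: ref 5 -> HIT, frames=[2,3,5,-] (faults so far: 3)
  step 7: ref 4 -> FAULT, frames=[2,3,5,4] (faults so far: 4)
  step 8: ref 5 -> HIT, frames=[2,3,5,4] (faults so far: 4)
  step 9: ref 6 -> FAULT, evict 2, frames=[6,3,5,4] (faults so far: 5)
  step 10: ref 5 -> HIT, frames=[6,3,5,4] (faults so far: 5)
  step 11: ref 4 -> HIT, frames=[6,3,5,4] (faults so far: 5)
  step 12: ref 1 -> FAULT, evict 3, frames=[6,1,5,4] (faults so far: 6)
  step 13: ref 5 -> HIT, frames=[6,1,5,4] (faults so far: 6)
  step 14: ref 5 -> HIT, frames=[6,1,5,4] (faults so far: 6)
  step 15: ref 3 -> FAULT, evict 5, frames=[6,1,3,4] (faults so far: 7)
  FIFO total faults: 7
--- LRU ---
  step 0: ref 2 -> FAULT, frames=[2,-,-,-] (faults so far: 1)
  step 1: ref 2 -> HIT, frames=[2,-,-,-] (faults so far: 1)
  step 2: ref 3 -> FAULT, frames=[2,3,-,-] (faults so far: 2)
  step 3: ref 5 -> FAULT, frames=[2,3,5,-] (faults so far: 3)
  step 4: ref 5 -> HIT, frames=[2,3,5,-] (faults so far: 3)
  step 5: ref 2 -> HIT, frames=[2,3,5,-] (faults so far: 3)
  step 6: ref 5 -> HIT, frames=[2,3,5,-] (faults so far: 3)
  step 7: ref 4 -> FAULT, frames=[2,3,5,4] (faults so far: 4)
  step 8: ref 5 -> HIT, frames=[2,3,5,4] (faults so far: 4)
  step 9: ref 6 -> FAULT, evict 3, frames=[2,6,5,4] (faults so far: 5)
  step 10: ref 5 -> HIT, frames=[2,6,5,4] (faults so far: 5)
  step 11: ref 4 -> HIT, frames=[2,6,5,4] (faults so far: 5)
  step 12: ref 1 -> FAULT, evict 2, frames=[1,6,5,4] (faults so far: 6)
  step 13: ref 5 -> HIT, frames=[1,6,5,4] (faults so far: 6)
  step 14: ref 5 -> HIT, frames=[1,6,5,4] (faults so far: 6)
  step 15: ref 3 -> FAULT, evict 6, frames=[1,3,5,4] (faults so far: 7)
  LRU total faults: 7
--- Optimal ---
  step 0: ref 2 -> FAULT, frames=[2,-,-,-] (faults so far: 1)
  step 1: ref 2 -> HIT, frames=[2,-,-,-] (faults so far: 1)
  step 2: ref 3 -> FAULT, frames=[2,3,-,-] (faults so far: 2)
  step 3: ref 5 -> FAULT, frames=[2,3,5,-] (faults so far: 3)
  step 4: ref 5 -> HIT, frames=[2,3,5,-] (faults so far: 3)
  step 5: ref 2 -> HIT, frames=[2,3,5,-] (faults so far: 3)
  step 6: ref 5 -> HIT, frames=[2,3,5,-] (faults so far: 3)
  step 7: ref 4 -> FAULT, frames=[2,3,5,4] (faults so far: 4)
  step 8: ref 5 -> HIT, frames=[2,3,5,4] (faults so far: 4)
  step 9: ref 6 -> FAULT, evict 2, frames=[6,3,5,4] (faults so far: 5)
  step 10: ref 5 -> HIT, frames=[6,3,5,4] (faults so far: 5)
  step 11: ref 4 -> HIT, frames=[6,3,5,4] (faults so far: 5)
  step 12: ref 1 -> FAULT, evict 4, frames=[6,3,5,1] (faults so far: 6)
  step 13: ref 5 -> HIT, frames=[6,3,5,1] (faults so far: 6)
  step 14: ref 5 -> HIT, frames=[6,3,5,1] (faults so far: 6)
  step 15: ref 3 -> HIT, frames=[6,3,5,1] (faults so far: 6)
  Optimal total faults: 6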